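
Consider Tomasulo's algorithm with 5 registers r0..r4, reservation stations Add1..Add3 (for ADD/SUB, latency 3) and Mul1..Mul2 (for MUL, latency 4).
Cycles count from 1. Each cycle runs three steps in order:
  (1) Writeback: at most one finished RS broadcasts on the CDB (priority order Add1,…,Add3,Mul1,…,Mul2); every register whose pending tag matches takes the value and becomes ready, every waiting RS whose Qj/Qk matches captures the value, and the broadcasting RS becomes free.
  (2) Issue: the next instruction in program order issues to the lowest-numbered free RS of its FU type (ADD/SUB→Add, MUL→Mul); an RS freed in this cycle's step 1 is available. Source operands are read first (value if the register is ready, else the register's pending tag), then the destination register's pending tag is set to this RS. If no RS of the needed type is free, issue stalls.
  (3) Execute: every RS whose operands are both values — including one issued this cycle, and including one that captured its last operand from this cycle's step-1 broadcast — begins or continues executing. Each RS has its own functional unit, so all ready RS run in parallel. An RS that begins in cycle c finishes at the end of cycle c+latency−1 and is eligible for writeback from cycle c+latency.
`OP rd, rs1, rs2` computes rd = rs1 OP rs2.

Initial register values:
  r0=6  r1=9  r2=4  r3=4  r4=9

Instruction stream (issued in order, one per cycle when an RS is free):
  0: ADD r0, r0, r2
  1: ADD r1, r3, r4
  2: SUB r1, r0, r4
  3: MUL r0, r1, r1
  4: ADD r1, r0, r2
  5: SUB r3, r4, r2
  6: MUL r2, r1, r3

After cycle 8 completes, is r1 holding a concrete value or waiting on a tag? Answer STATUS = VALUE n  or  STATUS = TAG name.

STATUS = TAG Add1

  c1: issue ADD r0<-Add1  regs: r0:Add1,r1:9,r2:4,r3:4,r4:9
  c2: issue ADD r1<-Add2  regs: r0:Add1,r1:Add2,r2:4,r3:4,r4:9
  c3: issue SUB r1<-Add3  regs: r0:Add1,r1:Add3,r2:4,r3:4,r4:9
  c4: CDB Add1=10; issue MUL r0<-Mul1  regs: r0:Mul1,r1:Add3,r2:4,r3:4,r4:9
  c5: CDB Add2=13; issue ADD r1<-Add1  regs: r0:Mul1,r1:Add1,r2:4,r3:4,r4:9
  c6: issue SUB r3<-Add2  regs: r0:Mul1,r1:Add1,r2:4,r3:Add2,r4:9
  c7: CDB Add3=1; issue MUL r2<-Mul2  regs: r0:Mul1,r1:Add1,r2:Mul2,r3:Add2,r4:9
  c8: -  regs: r0:Mul1,r1:Add1,r2:Mul2,r3:Add2,r4:9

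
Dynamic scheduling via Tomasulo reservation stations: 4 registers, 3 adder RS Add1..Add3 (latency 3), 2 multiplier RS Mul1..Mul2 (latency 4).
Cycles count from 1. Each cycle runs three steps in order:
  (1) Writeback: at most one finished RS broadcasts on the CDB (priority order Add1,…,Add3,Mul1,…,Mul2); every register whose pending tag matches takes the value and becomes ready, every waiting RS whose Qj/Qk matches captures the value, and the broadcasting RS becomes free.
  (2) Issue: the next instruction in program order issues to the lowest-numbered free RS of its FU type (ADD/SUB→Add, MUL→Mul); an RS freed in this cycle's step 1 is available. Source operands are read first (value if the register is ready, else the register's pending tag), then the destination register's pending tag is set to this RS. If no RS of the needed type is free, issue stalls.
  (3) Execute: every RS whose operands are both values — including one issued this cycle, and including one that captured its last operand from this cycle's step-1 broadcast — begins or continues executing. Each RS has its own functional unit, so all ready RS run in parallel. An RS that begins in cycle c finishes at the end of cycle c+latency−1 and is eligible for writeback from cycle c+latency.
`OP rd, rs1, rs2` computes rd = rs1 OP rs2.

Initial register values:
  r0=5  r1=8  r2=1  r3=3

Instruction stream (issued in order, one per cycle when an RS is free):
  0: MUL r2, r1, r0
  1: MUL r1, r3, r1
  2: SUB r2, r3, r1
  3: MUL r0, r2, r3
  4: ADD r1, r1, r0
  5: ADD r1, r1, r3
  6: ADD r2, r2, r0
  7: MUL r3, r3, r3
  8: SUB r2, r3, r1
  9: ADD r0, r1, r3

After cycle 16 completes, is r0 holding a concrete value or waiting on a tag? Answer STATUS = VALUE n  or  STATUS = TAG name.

STATUS = VALUE -63

c1: issue MUL r2<-Mul1 | r0:5,r1:8,r2:Mul1,r3:3
c2: issue MUL r1<-Mul2 | r0:5,r1:Mul2,r2:Mul1,r3:3
c3: issue SUB r2<-Add1 | r0:5,r1:Mul2,r2:Add1,r3:3
c4: stall | r0:5,r1:Mul2,r2:Add1,r3:3
c5: CDB Mul1=40; issue MUL r0<-Mul1 | r0:Mul1,r1:Mul2,r2:Add1,r3:3
c6: CDB Mul2=24; issue ADD r1<-Add2 | r0:Mul1,r1:Add2,r2:Add1,r3:3
c7: issue ADD r1<-Add3 | r0:Mul1,r1:Add3,r2:Add1,r3:3
c8: stall | r0:Mul1,r1:Add3,r2:Add1,r3:3
c9: CDB Add1=-21; issue ADD r2<-Add1 | r0:Mul1,r1:Add3,r2:Add1,r3:3
c10: issue MUL r3<-Mul2 | r0:Mul1,r1:Add3,r2:Add1,r3:Mul2
c11: stall | r0:Mul1,r1:Add3,r2:Add1,r3:Mul2
c12: stall | r0:Mul1,r1:Add3,r2:Add1,r3:Mul2
c13: CDB Mul1=-63; stall | r0:-63,r1:Add3,r2:Add1,r3:Mul2
c14: CDB Mul2=9; stall | r0:-63,r1:Add3,r2:Add1,r3:9
c15: stall | r0:-63,r1:Add3,r2:Add1,r3:9
c16: CDB Add1=-84; issue SUB r2<-Add1 | r0:-63,r1:Add3,r2:Add1,r3:9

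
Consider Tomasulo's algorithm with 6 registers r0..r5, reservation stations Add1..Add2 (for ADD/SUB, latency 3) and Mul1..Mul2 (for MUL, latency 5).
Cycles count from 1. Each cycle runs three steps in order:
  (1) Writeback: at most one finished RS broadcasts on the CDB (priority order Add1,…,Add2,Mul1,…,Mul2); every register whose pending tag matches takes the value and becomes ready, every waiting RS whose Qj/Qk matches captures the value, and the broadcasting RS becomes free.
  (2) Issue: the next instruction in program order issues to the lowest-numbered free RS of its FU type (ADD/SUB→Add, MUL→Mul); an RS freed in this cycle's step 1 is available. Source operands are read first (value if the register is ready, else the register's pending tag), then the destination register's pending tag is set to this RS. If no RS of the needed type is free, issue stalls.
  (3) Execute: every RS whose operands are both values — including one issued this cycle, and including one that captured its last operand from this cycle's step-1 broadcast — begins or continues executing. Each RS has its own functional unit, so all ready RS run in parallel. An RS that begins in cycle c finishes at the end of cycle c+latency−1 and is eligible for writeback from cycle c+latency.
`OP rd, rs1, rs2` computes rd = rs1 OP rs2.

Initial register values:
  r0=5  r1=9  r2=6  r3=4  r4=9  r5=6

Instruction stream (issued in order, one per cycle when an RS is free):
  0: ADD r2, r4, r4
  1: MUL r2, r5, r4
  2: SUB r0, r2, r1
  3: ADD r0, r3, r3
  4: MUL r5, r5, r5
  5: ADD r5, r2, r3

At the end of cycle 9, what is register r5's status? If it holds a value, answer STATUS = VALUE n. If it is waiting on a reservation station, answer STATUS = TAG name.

c1: issue ADD r2<-Add1 | r0:5,r1:9,r2:Add1,r3:4,r4:9,r5:6
c2: issue MUL r2<-Mul1 | r0:5,r1:9,r2:Mul1,r3:4,r4:9,r5:6
c3: issue SUB r0<-Add2 | r0:Add2,r1:9,r2:Mul1,r3:4,r4:9,r5:6
c4: CDB Add1=18; issue ADD r0<-Add1 | r0:Add1,r1:9,r2:Mul1,r3:4,r4:9,r5:6
c5: issue MUL r5<-Mul2 | r0:Add1,r1:9,r2:Mul1,r3:4,r4:9,r5:Mul2
c6: stall | r0:Add1,r1:9,r2:Mul1,r3:4,r4:9,r5:Mul2
c7: CDB Add1=8; issue ADD r5<-Add1 | r0:8,r1:9,r2:Mul1,r3:4,r4:9,r5:Add1
c8: CDB Mul1=54 | r0:8,r1:9,r2:54,r3:4,r4:9,r5:Add1
c9: - | r0:8,r1:9,r2:54,r3:4,r4:9,r5:Add1

STATUS = TAG Add1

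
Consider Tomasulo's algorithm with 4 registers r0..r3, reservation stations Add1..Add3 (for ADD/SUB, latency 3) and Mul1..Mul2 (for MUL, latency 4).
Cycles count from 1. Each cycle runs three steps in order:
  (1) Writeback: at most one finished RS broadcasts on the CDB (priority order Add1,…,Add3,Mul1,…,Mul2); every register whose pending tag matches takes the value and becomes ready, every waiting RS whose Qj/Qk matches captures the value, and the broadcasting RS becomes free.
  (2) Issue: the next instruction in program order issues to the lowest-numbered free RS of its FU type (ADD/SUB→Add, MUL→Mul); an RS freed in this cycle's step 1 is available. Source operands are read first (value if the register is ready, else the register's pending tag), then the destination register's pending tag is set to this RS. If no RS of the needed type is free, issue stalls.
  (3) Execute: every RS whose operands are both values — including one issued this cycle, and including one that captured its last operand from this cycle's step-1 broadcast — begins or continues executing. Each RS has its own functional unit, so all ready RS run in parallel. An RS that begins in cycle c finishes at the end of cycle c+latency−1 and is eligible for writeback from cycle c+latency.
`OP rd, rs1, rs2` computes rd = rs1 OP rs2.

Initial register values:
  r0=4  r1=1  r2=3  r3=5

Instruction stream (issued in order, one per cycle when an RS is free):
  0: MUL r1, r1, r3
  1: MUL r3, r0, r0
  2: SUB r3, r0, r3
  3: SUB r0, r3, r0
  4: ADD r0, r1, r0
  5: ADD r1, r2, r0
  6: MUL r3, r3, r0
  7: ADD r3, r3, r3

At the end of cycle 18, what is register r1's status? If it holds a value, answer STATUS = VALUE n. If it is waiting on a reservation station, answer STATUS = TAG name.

STATUS = VALUE -8

  c1: issue MUL r1<-Mul1  regs: r0:4,r1:Mul1,r2:3,r3:5
  c2: issue MUL r3<-Mul2  regs: r0:4,r1:Mul1,r2:3,r3:Mul2
  c3: issue SUB r3<-Add1  regs: r0:4,r1:Mul1,r2:3,r3:Add1
  c4: issue SUB r0<-Add2  regs: r0:Add2,r1:Mul1,r2:3,r3:Add1
  c5: CDB Mul1=5; issue ADD r0<-Add3  regs: r0:Add3,r1:5,r2:3,r3:Add1
  c6: CDB Mul2=16; stall  regs: r0:Add3,r1:5,r2:3,r3:Add1
  c7: stall  regs: r0:Add3,r1:5,r2:3,r3:Add1
  c8: stall  regs: r0:Add3,r1:5,r2:3,r3:Add1
  c9: CDB Add1=-12; issue ADD r1<-Add1  regs: r0:Add3,r1:Add1,r2:3,r3:-12
  c10: issue MUL r3<-Mul1  regs: r0:Add3,r1:Add1,r2:3,r3:Mul1
  c11: stall  regs: r0:Add3,r1:Add1,r2:3,r3:Mul1
  c12: CDB Add2=-16; issue ADD r3<-Add2  regs: r0:Add3,r1:Add1,r2:3,r3:Add2
  c13: -  regs: r0:Add3,r1:Add1,r2:3,r3:Add2
  c14: -  regs: r0:Add3,r1:Add1,r2:3,r3:Add2
  c15: CDB Add3=-11  regs: r0:-11,r1:Add1,r2:3,r3:Add2
  c16: -  regs: r0:-11,r1:Add1,r2:3,r3:Add2
  c17: -  regs: r0:-11,r1:Add1,r2:3,r3:Add2
  c18: CDB Add1=-8  regs: r0:-11,r1:-8,r2:3,r3:Add2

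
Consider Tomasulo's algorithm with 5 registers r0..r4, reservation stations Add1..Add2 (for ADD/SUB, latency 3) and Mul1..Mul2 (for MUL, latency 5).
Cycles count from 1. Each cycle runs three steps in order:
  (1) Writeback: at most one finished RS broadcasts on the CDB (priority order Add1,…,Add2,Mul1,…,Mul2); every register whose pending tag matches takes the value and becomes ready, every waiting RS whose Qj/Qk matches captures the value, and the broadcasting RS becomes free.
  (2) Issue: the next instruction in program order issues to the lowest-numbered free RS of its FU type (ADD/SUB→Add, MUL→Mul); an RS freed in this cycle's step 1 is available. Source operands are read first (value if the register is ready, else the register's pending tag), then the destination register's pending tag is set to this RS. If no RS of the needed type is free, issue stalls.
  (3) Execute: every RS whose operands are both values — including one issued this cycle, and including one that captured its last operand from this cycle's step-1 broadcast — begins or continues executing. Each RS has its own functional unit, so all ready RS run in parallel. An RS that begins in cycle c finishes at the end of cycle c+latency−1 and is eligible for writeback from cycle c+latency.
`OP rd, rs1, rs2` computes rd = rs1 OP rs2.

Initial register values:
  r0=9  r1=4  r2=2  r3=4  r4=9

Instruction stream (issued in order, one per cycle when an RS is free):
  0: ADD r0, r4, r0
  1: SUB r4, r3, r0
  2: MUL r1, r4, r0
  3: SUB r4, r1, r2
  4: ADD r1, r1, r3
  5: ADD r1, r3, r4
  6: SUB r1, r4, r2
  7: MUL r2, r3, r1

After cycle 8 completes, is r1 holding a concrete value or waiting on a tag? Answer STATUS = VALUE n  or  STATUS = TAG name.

STATUS = TAG Add2

  c1: issue ADD r0<-Add1  regs: r0:Add1,r1:4,r2:2,r3:4,r4:9
  c2: issue SUB r4<-Add2  regs: r0:Add1,r1:4,r2:2,r3:4,r4:Add2
  c3: issue MUL r1<-Mul1  regs: r0:Add1,r1:Mul1,r2:2,r3:4,r4:Add2
  c4: CDB Add1=18; issue SUB r4<-Add1  regs: r0:18,r1:Mul1,r2:2,r3:4,r4:Add1
  c5: stall  regs: r0:18,r1:Mul1,r2:2,r3:4,r4:Add1
  c6: stall  regs: r0:18,r1:Mul1,r2:2,r3:4,r4:Add1
  c7: CDB Add2=-14; issue ADD r1<-Add2  regs: r0:18,r1:Add2,r2:2,r3:4,r4:Add1
  c8: stall  regs: r0:18,r1:Add2,r2:2,r3:4,r4:Add1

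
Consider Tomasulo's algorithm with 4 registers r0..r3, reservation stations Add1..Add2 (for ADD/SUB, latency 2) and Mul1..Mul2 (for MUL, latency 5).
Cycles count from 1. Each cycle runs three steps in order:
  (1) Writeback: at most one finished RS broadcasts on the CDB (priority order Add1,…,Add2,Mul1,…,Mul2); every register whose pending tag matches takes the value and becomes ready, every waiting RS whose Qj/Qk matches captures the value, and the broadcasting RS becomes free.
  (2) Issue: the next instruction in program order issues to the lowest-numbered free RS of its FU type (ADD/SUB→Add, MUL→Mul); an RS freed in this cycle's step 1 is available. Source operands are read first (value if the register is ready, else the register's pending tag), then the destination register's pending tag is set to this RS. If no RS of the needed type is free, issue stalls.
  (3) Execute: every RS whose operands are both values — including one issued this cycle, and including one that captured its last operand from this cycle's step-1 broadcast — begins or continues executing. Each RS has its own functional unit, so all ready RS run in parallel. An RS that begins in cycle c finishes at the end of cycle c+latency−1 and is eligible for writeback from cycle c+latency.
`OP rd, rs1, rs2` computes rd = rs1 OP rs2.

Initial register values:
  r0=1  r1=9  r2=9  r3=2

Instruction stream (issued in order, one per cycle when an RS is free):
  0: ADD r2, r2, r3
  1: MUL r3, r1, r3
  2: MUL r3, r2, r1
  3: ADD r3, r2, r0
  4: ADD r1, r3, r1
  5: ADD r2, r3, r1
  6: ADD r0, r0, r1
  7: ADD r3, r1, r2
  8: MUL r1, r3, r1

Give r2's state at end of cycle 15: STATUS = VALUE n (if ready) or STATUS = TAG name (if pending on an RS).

STATUS = VALUE 33

  c1: issue ADD r2<-Add1  regs: r0:1,r1:9,r2:Add1,r3:2
  c2: issue MUL r3<-Mul1  regs: r0:1,r1:9,r2:Add1,r3:Mul1
  c3: CDB Add1=11; issue MUL r3<-Mul2  regs: r0:1,r1:9,r2:11,r3:Mul2
  c4: issue ADD r3<-Add1  regs: r0:1,r1:9,r2:11,r3:Add1
  c5: issue ADD r1<-Add2  regs: r0:1,r1:Add2,r2:11,r3:Add1
  c6: CDB Add1=12; issue ADD r2<-Add1  regs: r0:1,r1:Add2,r2:Add1,r3:12
  c7: CDB Mul1=18; stall  regs: r0:1,r1:Add2,r2:Add1,r3:12
  c8: CDB Add2=21; issue ADD r0<-Add2  regs: r0:Add2,r1:21,r2:Add1,r3:12
  c9: CDB Mul2=99; stall  regs: r0:Add2,r1:21,r2:Add1,r3:12
  c10: CDB Add1=33; issue ADD r3<-Add1  regs: r0:Add2,r1:21,r2:33,r3:Add1
  c11: CDB Add2=22; issue MUL r1<-Mul1  regs: r0:22,r1:Mul1,r2:33,r3:Add1
  c12: CDB Add1=54  regs: r0:22,r1:Mul1,r2:33,r3:54
  c13: -  regs: r0:22,r1:Mul1,r2:33,r3:54
  c14: -  regs: r0:22,r1:Mul1,r2:33,r3:54
  c15: -  regs: r0:22,r1:Mul1,r2:33,r3:54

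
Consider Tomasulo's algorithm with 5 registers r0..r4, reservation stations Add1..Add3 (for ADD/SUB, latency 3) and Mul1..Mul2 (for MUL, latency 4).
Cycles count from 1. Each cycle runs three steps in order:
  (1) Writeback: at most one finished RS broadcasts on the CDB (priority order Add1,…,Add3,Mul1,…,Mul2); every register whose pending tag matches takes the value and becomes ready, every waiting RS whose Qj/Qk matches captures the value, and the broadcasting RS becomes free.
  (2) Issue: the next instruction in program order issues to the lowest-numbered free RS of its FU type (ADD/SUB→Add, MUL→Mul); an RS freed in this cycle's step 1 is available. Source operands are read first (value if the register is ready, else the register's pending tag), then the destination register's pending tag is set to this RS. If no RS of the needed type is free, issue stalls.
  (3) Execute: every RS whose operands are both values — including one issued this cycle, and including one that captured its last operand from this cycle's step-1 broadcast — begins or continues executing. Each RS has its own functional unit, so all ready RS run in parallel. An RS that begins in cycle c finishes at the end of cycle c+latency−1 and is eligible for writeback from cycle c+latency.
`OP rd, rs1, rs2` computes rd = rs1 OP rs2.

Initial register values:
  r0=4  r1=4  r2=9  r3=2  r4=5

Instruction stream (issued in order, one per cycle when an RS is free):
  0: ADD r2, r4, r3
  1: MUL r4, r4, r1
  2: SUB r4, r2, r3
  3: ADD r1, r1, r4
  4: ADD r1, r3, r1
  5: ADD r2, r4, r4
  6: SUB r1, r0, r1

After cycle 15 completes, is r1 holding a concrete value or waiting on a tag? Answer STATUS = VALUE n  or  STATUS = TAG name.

  c1: issue ADD r2<-Add1  regs: r0:4,r1:4,r2:Add1,r3:2,r4:5
  c2: issue MUL r4<-Mul1  regs: r0:4,r1:4,r2:Add1,r3:2,r4:Mul1
  c3: issue SUB r4<-Add2  regs: r0:4,r1:4,r2:Add1,r3:2,r4:Add2
  c4: CDB Add1=7; issue ADD r1<-Add1  regs: r0:4,r1:Add1,r2:7,r3:2,r4:Add2
  c5: issue ADD r1<-Add3  regs: r0:4,r1:Add3,r2:7,r3:2,r4:Add2
  c6: CDB Mul1=20; stall  regs: r0:4,r1:Add3,r2:7,r3:2,r4:Add2
  c7: CDB Add2=5; issue ADD r2<-Add2  regs: r0:4,r1:Add3,r2:Add2,r3:2,r4:5
  c8: stall  regs: r0:4,r1:Add3,r2:Add2,r3:2,r4:5
  c9: stall  regs: r0:4,r1:Add3,r2:Add2,r3:2,r4:5
  c10: CDB Add1=9; issue SUB r1<-Add1  regs: r0:4,r1:Add1,r2:Add2,r3:2,r4:5
  c11: CDB Add2=10  regs: r0:4,r1:Add1,r2:10,r3:2,r4:5
  c12: -  regs: r0:4,r1:Add1,r2:10,r3:2,r4:5
  c13: CDB Add3=11  regs: r0:4,r1:Add1,r2:10,r3:2,r4:5
  c14: -  regs: r0:4,r1:Add1,r2:10,r3:2,r4:5
  c15: -  regs: r0:4,r1:Add1,r2:10,r3:2,r4:5

STATUS = TAG Add1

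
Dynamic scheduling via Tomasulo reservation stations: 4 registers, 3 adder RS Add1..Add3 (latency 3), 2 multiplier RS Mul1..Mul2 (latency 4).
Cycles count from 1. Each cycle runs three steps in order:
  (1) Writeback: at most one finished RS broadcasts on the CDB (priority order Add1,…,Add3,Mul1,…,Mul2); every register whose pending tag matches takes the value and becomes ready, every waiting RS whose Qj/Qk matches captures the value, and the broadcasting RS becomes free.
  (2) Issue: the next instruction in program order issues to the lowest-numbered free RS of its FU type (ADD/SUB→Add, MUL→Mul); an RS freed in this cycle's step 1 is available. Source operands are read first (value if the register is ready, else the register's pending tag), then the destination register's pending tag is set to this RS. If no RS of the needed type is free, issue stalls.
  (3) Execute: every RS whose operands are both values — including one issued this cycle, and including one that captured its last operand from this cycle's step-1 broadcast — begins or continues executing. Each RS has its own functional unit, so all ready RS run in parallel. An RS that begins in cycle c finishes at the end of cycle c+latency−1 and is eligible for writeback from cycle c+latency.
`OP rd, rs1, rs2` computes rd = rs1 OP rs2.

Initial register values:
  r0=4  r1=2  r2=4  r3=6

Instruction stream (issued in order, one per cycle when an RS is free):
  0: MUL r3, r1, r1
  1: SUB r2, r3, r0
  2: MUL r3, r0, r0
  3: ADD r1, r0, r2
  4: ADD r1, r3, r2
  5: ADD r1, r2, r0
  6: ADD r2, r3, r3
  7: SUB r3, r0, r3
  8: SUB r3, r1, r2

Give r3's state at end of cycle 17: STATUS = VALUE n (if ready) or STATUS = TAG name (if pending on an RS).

STATUS = VALUE -28

  c1: issue MUL r3<-Mul1  regs: r0:4,r1:2,r2:4,r3:Mul1
  c2: issue SUB r2<-Add1  regs: r0:4,r1:2,r2:Add1,r3:Mul1
  c3: issue MUL r3<-Mul2  regs: r0:4,r1:2,r2:Add1,r3:Mul2
  c4: issue ADD r1<-Add2  regs: r0:4,r1:Add2,r2:Add1,r3:Mul2
  c5: CDB Mul1=4; issue ADD r1<-Add3  regs: r0:4,r1:Add3,r2:Add1,r3:Mul2
  c6: stall  regs: r0:4,r1:Add3,r2:Add1,r3:Mul2
  c7: CDB Mul2=16; stall  regs: r0:4,r1:Add3,r2:Add1,r3:16
  c8: CDB Add1=0; issue ADD r1<-Add1  regs: r0:4,r1:Add1,r2:0,r3:16
  c9: stall  regs: r0:4,r1:Add1,r2:0,r3:16
  c10: stall  regs: r0:4,r1:Add1,r2:0,r3:16
  c11: CDB Add1=4; issue ADD r2<-Add1  regs: r0:4,r1:4,r2:Add1,r3:16
  c12: CDB Add2=4; issue SUB r3<-Add2  regs: r0:4,r1:4,r2:Add1,r3:Add2
  c13: CDB Add3=16; issue SUB r3<-Add3  regs: r0:4,r1:4,r2:Add1,r3:Add3
  c14: CDB Add1=32  regs: r0:4,r1:4,r2:32,r3:Add3
  c15: CDB Add2=-12  regs: r0:4,r1:4,r2:32,r3:Add3
  c16: -  regs: r0:4,r1:4,r2:32,r3:Add3
  c17: CDB Add3=-28  regs: r0:4,r1:4,r2:32,r3:-28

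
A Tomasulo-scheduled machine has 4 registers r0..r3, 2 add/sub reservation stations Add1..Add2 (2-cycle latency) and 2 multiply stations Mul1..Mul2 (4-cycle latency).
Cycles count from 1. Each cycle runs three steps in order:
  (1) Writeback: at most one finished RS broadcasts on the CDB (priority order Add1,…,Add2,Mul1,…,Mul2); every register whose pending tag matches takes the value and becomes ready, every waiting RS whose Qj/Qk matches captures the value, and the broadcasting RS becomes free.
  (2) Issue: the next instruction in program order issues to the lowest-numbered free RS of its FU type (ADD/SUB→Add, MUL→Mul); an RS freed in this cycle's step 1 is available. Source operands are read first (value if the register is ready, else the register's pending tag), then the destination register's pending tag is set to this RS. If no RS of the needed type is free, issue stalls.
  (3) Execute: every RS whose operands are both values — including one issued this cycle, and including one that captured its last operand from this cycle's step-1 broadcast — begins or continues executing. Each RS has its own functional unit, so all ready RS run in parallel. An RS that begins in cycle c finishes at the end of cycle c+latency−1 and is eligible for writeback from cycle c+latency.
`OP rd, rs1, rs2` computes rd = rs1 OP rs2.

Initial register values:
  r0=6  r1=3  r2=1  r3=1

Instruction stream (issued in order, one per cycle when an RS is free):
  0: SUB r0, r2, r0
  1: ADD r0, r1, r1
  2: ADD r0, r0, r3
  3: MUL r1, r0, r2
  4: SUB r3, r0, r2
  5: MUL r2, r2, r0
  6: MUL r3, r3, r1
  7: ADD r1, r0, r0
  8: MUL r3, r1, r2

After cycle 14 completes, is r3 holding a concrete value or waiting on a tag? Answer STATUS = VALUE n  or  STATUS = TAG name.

STATUS = TAG Mul2

cycle 1: issue SUB r0<-Add1 // r0:Add1,r1:3,r2:1,r3:1
cycle 2: issue ADD r0<-Add2 // r0:Add2,r1:3,r2:1,r3:1
cycle 3: CDB Add1=-5; issue ADD r0<-Add1 // r0:Add1,r1:3,r2:1,r3:1
cycle 4: CDB Add2=6; issue MUL r1<-Mul1 // r0:Add1,r1:Mul1,r2:1,r3:1
cycle 5: issue SUB r3<-Add2 // r0:Add1,r1:Mul1,r2:1,r3:Add2
cycle 6: CDB Add1=7; issue MUL r2<-Mul2 // r0:7,r1:Mul1,r2:Mul2,r3:Add2
cycle 7: stall // r0:7,r1:Mul1,r2:Mul2,r3:Add2
cycle 8: CDB Add2=6; stall // r0:7,r1:Mul1,r2:Mul2,r3:6
cycle 9: stall // r0:7,r1:Mul1,r2:Mul2,r3:6
cycle 10: CDB Mul1=7; issue MUL r3<-Mul1 // r0:7,r1:7,r2:Mul2,r3:Mul1
cycle 11: CDB Mul2=7; issue ADD r1<-Add1 // r0:7,r1:Add1,r2:7,r3:Mul1
cycle 12: issue MUL r3<-Mul2 // r0:7,r1:Add1,r2:7,r3:Mul2
cycle 13: CDB Add1=14 // r0:7,r1:14,r2:7,r3:Mul2
cycle 14: CDB Mul1=42 // r0:7,r1:14,r2:7,r3:Mul2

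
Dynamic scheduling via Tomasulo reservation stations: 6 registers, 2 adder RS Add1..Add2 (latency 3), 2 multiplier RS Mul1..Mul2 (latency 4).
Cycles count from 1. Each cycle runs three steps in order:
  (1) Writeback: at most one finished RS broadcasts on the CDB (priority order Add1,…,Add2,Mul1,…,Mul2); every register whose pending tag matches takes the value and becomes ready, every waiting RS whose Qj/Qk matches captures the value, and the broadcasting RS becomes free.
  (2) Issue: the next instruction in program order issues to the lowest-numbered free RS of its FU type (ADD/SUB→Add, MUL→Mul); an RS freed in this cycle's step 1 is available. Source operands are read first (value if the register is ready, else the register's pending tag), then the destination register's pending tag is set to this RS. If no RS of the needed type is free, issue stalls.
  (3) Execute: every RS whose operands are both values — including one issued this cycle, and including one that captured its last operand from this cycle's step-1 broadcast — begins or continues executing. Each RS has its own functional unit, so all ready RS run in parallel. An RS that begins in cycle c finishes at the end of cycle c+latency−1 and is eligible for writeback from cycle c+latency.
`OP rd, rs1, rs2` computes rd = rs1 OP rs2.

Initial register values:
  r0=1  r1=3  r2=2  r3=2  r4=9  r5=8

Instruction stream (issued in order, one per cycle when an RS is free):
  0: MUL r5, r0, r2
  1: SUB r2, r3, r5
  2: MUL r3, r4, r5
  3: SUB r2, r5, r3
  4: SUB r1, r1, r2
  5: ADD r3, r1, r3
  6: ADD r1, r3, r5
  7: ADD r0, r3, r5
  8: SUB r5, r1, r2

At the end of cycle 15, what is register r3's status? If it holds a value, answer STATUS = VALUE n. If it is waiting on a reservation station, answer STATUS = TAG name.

c1: issue MUL r5<-Mul1 | r0:1,r1:3,r2:2,r3:2,r4:9,r5:Mul1
c2: issue SUB r2<-Add1 | r0:1,r1:3,r2:Add1,r3:2,r4:9,r5:Mul1
c3: issue MUL r3<-Mul2 | r0:1,r1:3,r2:Add1,r3:Mul2,r4:9,r5:Mul1
c4: issue SUB r2<-Add2 | r0:1,r1:3,r2:Add2,r3:Mul2,r4:9,r5:Mul1
c5: CDB Mul1=2; stall | r0:1,r1:3,r2:Add2,r3:Mul2,r4:9,r5:2
c6: stall | r0:1,r1:3,r2:Add2,r3:Mul2,r4:9,r5:2
c7: stall | r0:1,r1:3,r2:Add2,r3:Mul2,r4:9,r5:2
c8: CDB Add1=0; issue SUB r1<-Add1 | r0:1,r1:Add1,r2:Add2,r3:Mul2,r4:9,r5:2
c9: CDB Mul2=18; stall | r0:1,r1:Add1,r2:Add2,r3:18,r4:9,r5:2
c10: stall | r0:1,r1:Add1,r2:Add2,r3:18,r4:9,r5:2
c11: stall | r0:1,r1:Add1,r2:Add2,r3:18,r4:9,r5:2
c12: CDB Add2=-16; issue ADD r3<-Add2 | r0:1,r1:Add1,r2:-16,r3:Add2,r4:9,r5:2
c13: stall | r0:1,r1:Add1,r2:-16,r3:Add2,r4:9,r5:2
c14: stall | r0:1,r1:Add1,r2:-16,r3:Add2,r4:9,r5:2
c15: CDB Add1=19; issue ADD r1<-Add1 | r0:1,r1:Add1,r2:-16,r3:Add2,r4:9,r5:2

STATUS = TAG Add2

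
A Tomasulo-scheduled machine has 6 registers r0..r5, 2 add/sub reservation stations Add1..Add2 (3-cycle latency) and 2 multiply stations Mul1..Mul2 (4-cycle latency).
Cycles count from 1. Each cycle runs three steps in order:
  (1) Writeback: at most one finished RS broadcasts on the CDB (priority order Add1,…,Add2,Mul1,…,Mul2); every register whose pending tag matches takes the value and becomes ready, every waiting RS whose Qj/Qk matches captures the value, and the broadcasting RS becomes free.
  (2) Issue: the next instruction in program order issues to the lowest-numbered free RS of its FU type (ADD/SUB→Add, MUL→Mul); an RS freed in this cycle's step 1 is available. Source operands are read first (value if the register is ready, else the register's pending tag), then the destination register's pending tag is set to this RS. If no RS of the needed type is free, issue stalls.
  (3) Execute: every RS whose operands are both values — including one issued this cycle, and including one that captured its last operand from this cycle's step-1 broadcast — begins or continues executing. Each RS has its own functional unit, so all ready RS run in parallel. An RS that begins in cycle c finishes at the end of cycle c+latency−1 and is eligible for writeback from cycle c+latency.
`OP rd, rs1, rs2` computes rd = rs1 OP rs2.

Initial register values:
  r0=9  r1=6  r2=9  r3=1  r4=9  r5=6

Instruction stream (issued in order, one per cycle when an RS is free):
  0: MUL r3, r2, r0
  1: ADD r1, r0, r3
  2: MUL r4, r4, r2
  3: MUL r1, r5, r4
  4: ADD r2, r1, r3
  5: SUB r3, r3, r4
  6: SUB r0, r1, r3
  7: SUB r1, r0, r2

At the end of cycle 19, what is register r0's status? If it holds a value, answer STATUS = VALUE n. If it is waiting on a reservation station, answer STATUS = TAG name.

c1: issue MUL r3<-Mul1 | r0:9,r1:6,r2:9,r3:Mul1,r4:9,r5:6
c2: issue ADD r1<-Add1 | r0:9,r1:Add1,r2:9,r3:Mul1,r4:9,r5:6
c3: issue MUL r4<-Mul2 | r0:9,r1:Add1,r2:9,r3:Mul1,r4:Mul2,r5:6
c4: stall | r0:9,r1:Add1,r2:9,r3:Mul1,r4:Mul2,r5:6
c5: CDB Mul1=81; issue MUL r1<-Mul1 | r0:9,r1:Mul1,r2:9,r3:81,r4:Mul2,r5:6
c6: issue ADD r2<-Add2 | r0:9,r1:Mul1,r2:Add2,r3:81,r4:Mul2,r5:6
c7: CDB Mul2=81; stall | r0:9,r1:Mul1,r2:Add2,r3:81,r4:81,r5:6
c8: CDB Add1=90; issue SUB r3<-Add1 | r0:9,r1:Mul1,r2:Add2,r3:Add1,r4:81,r5:6
c9: stall | r0:9,r1:Mul1,r2:Add2,r3:Add1,r4:81,r5:6
c10: stall | r0:9,r1:Mul1,r2:Add2,r3:Add1,r4:81,r5:6
c11: CDB Add1=0; issue SUB r0<-Add1 | r0:Add1,r1:Mul1,r2:Add2,r3:0,r4:81,r5:6
c12: CDB Mul1=486; stall | r0:Add1,r1:486,r2:Add2,r3:0,r4:81,r5:6
c13: stall | r0:Add1,r1:486,r2:Add2,r3:0,r4:81,r5:6
c14: stall | r0:Add1,r1:486,r2:Add2,r3:0,r4:81,r5:6
c15: CDB Add1=486; issue SUB r1<-Add1 | r0:486,r1:Add1,r2:Add2,r3:0,r4:81,r5:6
c16: CDB Add2=567 | r0:486,r1:Add1,r2:567,r3:0,r4:81,r5:6
c17: - | r0:486,r1:Add1,r2:567,r3:0,r4:81,r5:6
c18: - | r0:486,r1:Add1,r2:567,r3:0,r4:81,r5:6
c19: CDB Add1=-81 | r0:486,r1:-81,r2:567,r3:0,r4:81,r5:6

STATUS = VALUE 486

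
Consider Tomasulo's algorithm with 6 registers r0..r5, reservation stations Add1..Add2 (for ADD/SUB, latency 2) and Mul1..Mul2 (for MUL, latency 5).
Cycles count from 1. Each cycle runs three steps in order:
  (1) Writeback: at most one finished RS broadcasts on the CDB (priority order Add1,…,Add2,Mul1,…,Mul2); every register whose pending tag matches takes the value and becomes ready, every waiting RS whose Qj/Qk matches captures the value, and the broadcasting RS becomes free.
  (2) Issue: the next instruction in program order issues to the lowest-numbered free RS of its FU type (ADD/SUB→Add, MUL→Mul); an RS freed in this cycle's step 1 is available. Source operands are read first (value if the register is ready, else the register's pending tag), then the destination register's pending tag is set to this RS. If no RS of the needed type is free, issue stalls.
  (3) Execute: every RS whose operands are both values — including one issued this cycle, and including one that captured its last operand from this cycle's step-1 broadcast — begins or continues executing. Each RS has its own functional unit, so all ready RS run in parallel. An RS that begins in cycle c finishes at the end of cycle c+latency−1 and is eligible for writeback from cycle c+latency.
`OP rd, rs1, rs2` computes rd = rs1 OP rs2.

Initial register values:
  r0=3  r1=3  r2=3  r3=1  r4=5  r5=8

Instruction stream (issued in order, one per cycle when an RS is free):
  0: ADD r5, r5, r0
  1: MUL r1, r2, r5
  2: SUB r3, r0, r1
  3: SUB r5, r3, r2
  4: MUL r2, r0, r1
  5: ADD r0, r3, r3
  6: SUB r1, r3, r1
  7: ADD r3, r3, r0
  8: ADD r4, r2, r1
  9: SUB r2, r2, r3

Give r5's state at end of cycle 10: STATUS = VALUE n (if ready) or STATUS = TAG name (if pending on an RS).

STATUS = TAG Add2

cycle 1: issue ADD r5<-Add1 // r0:3,r1:3,r2:3,r3:1,r4:5,r5:Add1
cycle 2: issue MUL r1<-Mul1 // r0:3,r1:Mul1,r2:3,r3:1,r4:5,r5:Add1
cycle 3: CDB Add1=11; issue SUB r3<-Add1 // r0:3,r1:Mul1,r2:3,r3:Add1,r4:5,r5:11
cycle 4: issue SUB r5<-Add2 // r0:3,r1:Mul1,r2:3,r3:Add1,r4:5,r5:Add2
cycle 5: issue MUL r2<-Mul2 // r0:3,r1:Mul1,r2:Mul2,r3:Add1,r4:5,r5:Add2
cycle 6: stall // r0:3,r1:Mul1,r2:Mul2,r3:Add1,r4:5,r5:Add2
cycle 7: stall // r0:3,r1:Mul1,r2:Mul2,r3:Add1,r4:5,r5:Add2
cycle 8: CDB Mul1=33; stall // r0:3,r1:33,r2:Mul2,r3:Add1,r4:5,r5:Add2
cycle 9: stall // r0:3,r1:33,r2:Mul2,r3:Add1,r4:5,r5:Add2
cycle 10: CDB Add1=-30; issue ADD r0<-Add1 // r0:Add1,r1:33,r2:Mul2,r3:-30,r4:5,r5:Add2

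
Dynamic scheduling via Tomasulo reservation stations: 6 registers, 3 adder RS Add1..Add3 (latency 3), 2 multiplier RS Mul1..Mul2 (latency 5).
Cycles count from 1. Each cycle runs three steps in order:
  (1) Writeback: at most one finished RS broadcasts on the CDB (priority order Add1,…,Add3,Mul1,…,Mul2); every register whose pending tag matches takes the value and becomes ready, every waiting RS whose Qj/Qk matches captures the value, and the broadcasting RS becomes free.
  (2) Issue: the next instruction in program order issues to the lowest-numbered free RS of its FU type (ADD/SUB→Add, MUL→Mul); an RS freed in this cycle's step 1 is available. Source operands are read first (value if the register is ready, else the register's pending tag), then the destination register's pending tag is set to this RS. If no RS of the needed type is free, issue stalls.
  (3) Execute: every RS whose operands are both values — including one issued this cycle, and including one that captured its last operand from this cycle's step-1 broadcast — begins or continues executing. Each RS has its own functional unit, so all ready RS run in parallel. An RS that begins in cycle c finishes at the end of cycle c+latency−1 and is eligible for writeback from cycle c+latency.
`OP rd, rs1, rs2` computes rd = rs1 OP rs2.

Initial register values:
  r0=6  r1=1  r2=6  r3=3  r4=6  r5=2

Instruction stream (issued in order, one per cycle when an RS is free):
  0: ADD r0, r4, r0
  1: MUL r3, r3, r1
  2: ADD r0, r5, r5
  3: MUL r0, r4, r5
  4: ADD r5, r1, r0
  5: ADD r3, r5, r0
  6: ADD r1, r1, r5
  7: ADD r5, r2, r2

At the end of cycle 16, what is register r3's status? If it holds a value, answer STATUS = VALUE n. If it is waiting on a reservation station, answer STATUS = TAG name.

STATUS = VALUE 25

cycle 1: issue ADD r0<-Add1 // r0:Add1,r1:1,r2:6,r3:3,r4:6,r5:2
cycle 2: issue MUL r3<-Mul1 // r0:Add1,r1:1,r2:6,r3:Mul1,r4:6,r5:2
cycle 3: issue ADD r0<-Add2 // r0:Add2,r1:1,r2:6,r3:Mul1,r4:6,r5:2
cycle 4: CDB Add1=12; issue MUL r0<-Mul2 // r0:Mul2,r1:1,r2:6,r3:Mul1,r4:6,r5:2
cycle 5: issue ADD r5<-Add1 // r0:Mul2,r1:1,r2:6,r3:Mul1,r4:6,r5:Add1
cycle 6: CDB Add2=4; issue ADD r3<-Add2 // r0:Mul2,r1:1,r2:6,r3:Add2,r4:6,r5:Add1
cycle 7: CDB Mul1=3; issue ADD r1<-Add3 // r0:Mul2,r1:Add3,r2:6,r3:Add2,r4:6,r5:Add1
cycle 8: stall // r0:Mul2,r1:Add3,r2:6,r3:Add2,r4:6,r5:Add1
cycle 9: CDB Mul2=12; stall // r0:12,r1:Add3,r2:6,r3:Add2,r4:6,r5:Add1
cycle 10: stall // r0:12,r1:Add3,r2:6,r3:Add2,r4:6,r5:Add1
cycle 11: stall // r0:12,r1:Add3,r2:6,r3:Add2,r4:6,r5:Add1
cycle 12: CDB Add1=13; issue ADD r5<-Add1 // r0:12,r1:Add3,r2:6,r3:Add2,r4:6,r5:Add1
cycle 13: - // r0:12,r1:Add3,r2:6,r3:Add2,r4:6,r5:Add1
cycle 14: - // r0:12,r1:Add3,r2:6,r3:Add2,r4:6,r5:Add1
cycle 15: CDB Add1=12 // r0:12,r1:Add3,r2:6,r3:Add2,r4:6,r5:12
cycle 16: CDB Add2=25 // r0:12,r1:Add3,r2:6,r3:25,r4:6,r5:12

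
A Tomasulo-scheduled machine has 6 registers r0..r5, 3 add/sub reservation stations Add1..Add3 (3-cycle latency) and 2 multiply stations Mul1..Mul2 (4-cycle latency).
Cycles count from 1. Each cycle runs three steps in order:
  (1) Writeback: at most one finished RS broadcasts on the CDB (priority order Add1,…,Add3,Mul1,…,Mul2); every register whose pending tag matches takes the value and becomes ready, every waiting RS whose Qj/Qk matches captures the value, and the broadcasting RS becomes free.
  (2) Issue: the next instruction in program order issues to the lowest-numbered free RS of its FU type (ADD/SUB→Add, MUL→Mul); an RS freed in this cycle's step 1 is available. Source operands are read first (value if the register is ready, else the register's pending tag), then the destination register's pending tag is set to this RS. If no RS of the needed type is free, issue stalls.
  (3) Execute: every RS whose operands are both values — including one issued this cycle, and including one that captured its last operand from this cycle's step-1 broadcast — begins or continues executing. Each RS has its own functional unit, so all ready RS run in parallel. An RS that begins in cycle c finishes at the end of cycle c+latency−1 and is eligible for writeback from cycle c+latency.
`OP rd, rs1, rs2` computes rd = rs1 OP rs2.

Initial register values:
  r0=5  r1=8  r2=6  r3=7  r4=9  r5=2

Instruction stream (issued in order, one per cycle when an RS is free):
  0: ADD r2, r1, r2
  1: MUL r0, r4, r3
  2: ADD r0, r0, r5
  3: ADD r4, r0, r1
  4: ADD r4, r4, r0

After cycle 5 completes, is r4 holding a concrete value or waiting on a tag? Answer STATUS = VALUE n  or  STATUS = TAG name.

STATUS = TAG Add3

c1: issue ADD r2<-Add1 | r0:5,r1:8,r2:Add1,r3:7,r4:9,r5:2
c2: issue MUL r0<-Mul1 | r0:Mul1,r1:8,r2:Add1,r3:7,r4:9,r5:2
c3: issue ADD r0<-Add2 | r0:Add2,r1:8,r2:Add1,r3:7,r4:9,r5:2
c4: CDB Add1=14; issue ADD r4<-Add1 | r0:Add2,r1:8,r2:14,r3:7,r4:Add1,r5:2
c5: issue ADD r4<-Add3 | r0:Add2,r1:8,r2:14,r3:7,r4:Add3,r5:2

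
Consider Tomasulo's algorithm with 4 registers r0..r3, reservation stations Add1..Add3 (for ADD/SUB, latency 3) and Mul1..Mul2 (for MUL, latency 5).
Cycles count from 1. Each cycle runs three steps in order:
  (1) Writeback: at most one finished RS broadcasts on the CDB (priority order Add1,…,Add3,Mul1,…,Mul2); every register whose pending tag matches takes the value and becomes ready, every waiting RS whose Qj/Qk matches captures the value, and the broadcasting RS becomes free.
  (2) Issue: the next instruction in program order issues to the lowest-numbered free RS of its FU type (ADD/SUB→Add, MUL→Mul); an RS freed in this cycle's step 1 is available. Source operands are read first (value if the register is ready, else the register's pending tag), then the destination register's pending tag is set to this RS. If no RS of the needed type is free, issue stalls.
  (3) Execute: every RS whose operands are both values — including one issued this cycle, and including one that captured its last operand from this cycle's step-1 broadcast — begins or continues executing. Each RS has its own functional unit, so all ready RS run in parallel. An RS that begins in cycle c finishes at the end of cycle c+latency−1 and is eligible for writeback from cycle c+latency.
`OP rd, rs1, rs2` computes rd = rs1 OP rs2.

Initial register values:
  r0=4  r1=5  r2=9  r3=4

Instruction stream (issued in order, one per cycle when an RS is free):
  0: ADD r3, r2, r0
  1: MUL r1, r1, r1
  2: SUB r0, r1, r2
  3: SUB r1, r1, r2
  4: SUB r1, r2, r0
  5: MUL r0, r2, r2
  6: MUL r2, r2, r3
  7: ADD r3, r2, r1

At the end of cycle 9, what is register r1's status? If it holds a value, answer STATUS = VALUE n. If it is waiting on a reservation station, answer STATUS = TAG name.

STATUS = TAG Add3

  c1: issue ADD r3<-Add1  regs: r0:4,r1:5,r2:9,r3:Add1
  c2: issue MUL r1<-Mul1  regs: r0:4,r1:Mul1,r2:9,r3:Add1
  c3: issue SUB r0<-Add2  regs: r0:Add2,r1:Mul1,r2:9,r3:Add1
  c4: CDB Add1=13; issue SUB r1<-Add1  regs: r0:Add2,r1:Add1,r2:9,r3:13
  c5: issue SUB r1<-Add3  regs: r0:Add2,r1:Add3,r2:9,r3:13
  c6: issue MUL r0<-Mul2  regs: r0:Mul2,r1:Add3,r2:9,r3:13
  c7: CDB Mul1=25; issue MUL r2<-Mul1  regs: r0:Mul2,r1:Add3,r2:Mul1,r3:13
  c8: stall  regs: r0:Mul2,r1:Add3,r2:Mul1,r3:13
  c9: stall  regs: r0:Mul2,r1:Add3,r2:Mul1,r3:13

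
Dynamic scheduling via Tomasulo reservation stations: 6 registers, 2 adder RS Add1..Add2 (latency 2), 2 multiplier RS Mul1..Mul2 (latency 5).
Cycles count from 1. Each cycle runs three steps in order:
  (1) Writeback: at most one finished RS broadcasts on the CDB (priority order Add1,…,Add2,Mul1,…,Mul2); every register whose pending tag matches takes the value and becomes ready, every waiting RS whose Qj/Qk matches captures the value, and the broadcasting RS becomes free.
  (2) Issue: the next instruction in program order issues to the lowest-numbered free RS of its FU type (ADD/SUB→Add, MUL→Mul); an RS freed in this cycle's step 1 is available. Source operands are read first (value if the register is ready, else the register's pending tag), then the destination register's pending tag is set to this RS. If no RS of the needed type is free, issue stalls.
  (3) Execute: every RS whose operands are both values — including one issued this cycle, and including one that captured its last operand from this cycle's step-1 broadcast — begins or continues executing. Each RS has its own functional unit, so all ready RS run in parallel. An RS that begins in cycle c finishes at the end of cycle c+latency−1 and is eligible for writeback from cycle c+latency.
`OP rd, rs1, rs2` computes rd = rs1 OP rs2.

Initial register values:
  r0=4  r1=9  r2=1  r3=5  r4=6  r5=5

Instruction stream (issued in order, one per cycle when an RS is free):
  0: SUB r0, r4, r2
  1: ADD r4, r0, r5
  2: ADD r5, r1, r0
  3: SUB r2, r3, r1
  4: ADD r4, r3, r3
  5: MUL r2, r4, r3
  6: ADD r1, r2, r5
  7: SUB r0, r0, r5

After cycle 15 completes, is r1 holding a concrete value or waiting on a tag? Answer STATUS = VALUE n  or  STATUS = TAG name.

  c1: issue SUB r0<-Add1  regs: r0:Add1,r1:9,r2:1,r3:5,r4:6,r5:5
  c2: issue ADD r4<-Add2  regs: r0:Add1,r1:9,r2:1,r3:5,r4:Add2,r5:5
  c3: CDB Add1=5; issue ADD r5<-Add1  regs: r0:5,r1:9,r2:1,r3:5,r4:Add2,r5:Add1
  c4: stall  regs: r0:5,r1:9,r2:1,r3:5,r4:Add2,r5:Add1
  c5: CDB Add1=14; issue SUB r2<-Add1  regs: r0:5,r1:9,r2:Add1,r3:5,r4:Add2,r5:14
  c6: CDB Add2=10; issue ADD r4<-Add2  regs: r0:5,r1:9,r2:Add1,r3:5,r4:Add2,r5:14
  c7: CDB Add1=-4; issue MUL r2<-Mul1  regs: r0:5,r1:9,r2:Mul1,r3:5,r4:Add2,r5:14
  c8: CDB Add2=10; issue ADD r1<-Add1  regs: r0:5,r1:Add1,r2:Mul1,r3:5,r4:10,r5:14
  c9: issue SUB r0<-Add2  regs: r0:Add2,r1:Add1,r2:Mul1,r3:5,r4:10,r5:14
  c10: -  regs: r0:Add2,r1:Add1,r2:Mul1,r3:5,r4:10,r5:14
  c11: CDB Add2=-9  regs: r0:-9,r1:Add1,r2:Mul1,r3:5,r4:10,r5:14
  c12: -  regs: r0:-9,r1:Add1,r2:Mul1,r3:5,r4:10,r5:14
  c13: CDB Mul1=50  regs: r0:-9,r1:Add1,r2:50,r3:5,r4:10,r5:14
  c14: -  regs: r0:-9,r1:Add1,r2:50,r3:5,r4:10,r5:14
  c15: CDB Add1=64  regs: r0:-9,r1:64,r2:50,r3:5,r4:10,r5:14

STATUS = VALUE 64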